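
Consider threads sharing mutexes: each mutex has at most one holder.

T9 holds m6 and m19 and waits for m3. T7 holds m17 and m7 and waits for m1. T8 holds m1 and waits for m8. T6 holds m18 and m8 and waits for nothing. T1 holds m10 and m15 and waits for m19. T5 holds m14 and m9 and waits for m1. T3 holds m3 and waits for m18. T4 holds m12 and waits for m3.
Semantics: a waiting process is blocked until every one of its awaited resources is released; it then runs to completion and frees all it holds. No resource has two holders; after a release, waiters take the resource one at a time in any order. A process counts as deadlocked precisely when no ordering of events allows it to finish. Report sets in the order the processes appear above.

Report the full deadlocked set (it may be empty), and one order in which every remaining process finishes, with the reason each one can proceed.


Nothing here is deadlocked.
Key observation: every chain of waits terminates; starting from the processes that wait on nothing, all the rest unlock in turn.
The rest can finish in the order T6, T8, T3, T9, T5, T1, T4, T7.
Check, step by step:
  T6: no waits; runs immediately, freeing m18 and m8
  T8 waits on m8 — all released -> runs and releases m1
  T3 waits on m18 — all released -> runs and releases m3
  T9 waits on m3 — all released -> runs and releases m6 and m19
  T5 waits on m1 — all released -> runs and releases m14 and m9
  T1 waits on m19 — all released -> runs and releases m10 and m15
  T4 waits on m3 — all released -> runs and releases m12
  T7 waits on m1 — all released -> runs and releases m17 and m7


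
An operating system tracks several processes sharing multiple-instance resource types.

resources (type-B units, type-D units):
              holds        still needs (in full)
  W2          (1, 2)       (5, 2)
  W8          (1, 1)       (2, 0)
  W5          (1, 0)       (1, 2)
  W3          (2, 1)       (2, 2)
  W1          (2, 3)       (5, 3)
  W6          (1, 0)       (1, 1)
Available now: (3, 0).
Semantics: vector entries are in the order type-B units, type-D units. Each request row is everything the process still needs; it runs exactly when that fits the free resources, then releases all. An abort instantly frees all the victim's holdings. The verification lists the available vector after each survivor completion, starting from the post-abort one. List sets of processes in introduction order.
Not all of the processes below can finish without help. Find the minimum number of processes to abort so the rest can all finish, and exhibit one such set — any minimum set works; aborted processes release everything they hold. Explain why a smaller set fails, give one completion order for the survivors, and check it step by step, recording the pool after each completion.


Abort W2.
Key observation: W1 had no path to completion before; after the abort of W2 ((1, 2) returned), step 2 is where it fits.
Minimality: the empty abort set fails — the state is deadlocked as it stands.
Survivors finish in the order: W8, W1, W3, W5, W6. Verifying each step (pool after the aborts first):
  pool = (4, 2)
  W8 needs (2, 0) <= (4, 2) -> finishes; pool += (1, 1) = (5, 3)
  W1 needs (5, 3) <= (5, 3) -> finishes; pool += (2, 3) = (7, 6)
  W3 needs (2, 2) <= (7, 6) -> finishes; pool += (2, 1) = (9, 7)
  W5 needs (1, 2) <= (9, 7) -> finishes; pool += (1, 0) = (10, 7)
  W6 needs (1, 1) <= (10, 7) -> finishes; pool += (1, 0) = (11, 7)


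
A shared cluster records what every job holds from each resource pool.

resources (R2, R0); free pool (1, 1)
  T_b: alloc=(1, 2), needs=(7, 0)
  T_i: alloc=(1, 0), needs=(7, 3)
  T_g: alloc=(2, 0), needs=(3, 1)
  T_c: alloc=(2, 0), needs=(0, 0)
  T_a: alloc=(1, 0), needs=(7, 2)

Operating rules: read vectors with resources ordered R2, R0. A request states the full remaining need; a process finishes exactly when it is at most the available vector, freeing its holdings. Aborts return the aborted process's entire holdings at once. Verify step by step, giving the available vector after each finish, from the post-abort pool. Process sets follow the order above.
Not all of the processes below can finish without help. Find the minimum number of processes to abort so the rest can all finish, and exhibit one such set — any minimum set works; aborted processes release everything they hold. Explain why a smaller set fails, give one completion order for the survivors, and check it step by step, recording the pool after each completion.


Minimum abort set: T_b and T_i.
Key observation: T_a was stuck for good until T_b and T_i gave back (2, 2); in the order shown it finishes at step 3.
Why nothing smaller works — every single abort fails: T_b alone leaves T_i blocked (short on R2); T_i alone leaves T_b blocked (short on R2); T_g alone leaves T_b blocked (short on R2); T_c alone leaves T_b blocked (short on R2); T_a alone leaves T_b blocked (short on R2).
Survivors finish in the order: T_g, T_c, T_a. Check, step by step (pool after the aborts first):
  pool = (3, 3)
  run T_g (needs (3, 1), free (3, 3)); after release of (2, 0) the pool is (5, 3)
  run T_c (needs (0, 0), free (5, 3)); after release of (2, 0) the pool is (7, 3)
  run T_a (needs (7, 2), free (7, 3)); after release of (1, 0) the pool is (8, 3)


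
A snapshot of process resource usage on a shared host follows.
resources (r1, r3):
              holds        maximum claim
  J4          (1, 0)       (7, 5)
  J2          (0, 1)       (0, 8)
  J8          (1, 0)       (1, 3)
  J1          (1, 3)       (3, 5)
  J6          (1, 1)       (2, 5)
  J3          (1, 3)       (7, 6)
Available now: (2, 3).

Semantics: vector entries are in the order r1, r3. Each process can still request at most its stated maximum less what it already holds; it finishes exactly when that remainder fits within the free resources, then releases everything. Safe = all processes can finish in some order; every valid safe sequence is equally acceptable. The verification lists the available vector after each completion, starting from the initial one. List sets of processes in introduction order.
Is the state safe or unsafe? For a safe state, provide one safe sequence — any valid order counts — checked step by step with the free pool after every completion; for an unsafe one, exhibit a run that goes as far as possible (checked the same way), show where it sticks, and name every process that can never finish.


UNSAFE.
Key observation: no order helps: past J1, J6, J2, J8, the free pool tops out at (5, 8), below what each blocked process needs in r1.
A maximal execution: J1, J6, J2, J8 — then nothing else fits. Walking it through:
  pool = (2, 3)
  J1: need (2, 2) fits (2, 3); releases (1, 3), pool now (3, 6)
  J6: need (1, 4) fits (3, 6); releases (1, 1), pool now (4, 7)
  J2: need (0, 7) fits (4, 7); releases (0, 1), pool now (4, 8)
  J8: need (0, 3) fits (4, 8); releases (1, 0), pool now (5, 8)
  J4 still needs (6, 5) but only (5, 8) is free — short on r1
  J3 still needs (6, 3) but only (5, 8) is free — short on r1
Never able to finish: J4 and J3.


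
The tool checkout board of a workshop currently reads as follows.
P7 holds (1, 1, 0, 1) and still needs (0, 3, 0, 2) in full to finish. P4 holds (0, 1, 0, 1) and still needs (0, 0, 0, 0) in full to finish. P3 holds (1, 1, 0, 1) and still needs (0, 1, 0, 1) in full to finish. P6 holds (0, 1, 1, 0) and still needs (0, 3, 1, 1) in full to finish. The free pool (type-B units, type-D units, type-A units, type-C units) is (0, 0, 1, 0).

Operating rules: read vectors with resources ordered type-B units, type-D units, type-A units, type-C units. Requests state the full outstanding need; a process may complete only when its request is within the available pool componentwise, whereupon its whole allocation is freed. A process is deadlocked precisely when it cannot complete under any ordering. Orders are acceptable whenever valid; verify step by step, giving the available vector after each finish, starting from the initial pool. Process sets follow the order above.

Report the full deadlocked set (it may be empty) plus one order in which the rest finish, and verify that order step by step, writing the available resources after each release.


Deadlocked set: P7 and P6.
Key observation: once P4, P3 finish, the pool peaks at (1, 2, 1, 2) — and every remaining process still needs more type-D units than that.
One completion order for the rest: P4, P3. Step-by-step check:
  pool = (0, 0, 1, 0)
  P4: need (0, 0, 0, 0) fits (0, 0, 1, 0); releases (0, 1, 0, 1), pool now (0, 1, 1, 1)
  P3: need (0, 1, 0, 1) fits (0, 1, 1, 1); releases (1, 1, 0, 1), pool now (1, 2, 1, 2)
The blocked processes can never fit:
  P7 cannot run: need (0, 3, 0, 2) vs free (1, 2, 1, 2) (insufficient type-D units)
  P6 cannot run: need (0, 3, 1, 1) vs free (1, 2, 1, 2) (insufficient type-D units)


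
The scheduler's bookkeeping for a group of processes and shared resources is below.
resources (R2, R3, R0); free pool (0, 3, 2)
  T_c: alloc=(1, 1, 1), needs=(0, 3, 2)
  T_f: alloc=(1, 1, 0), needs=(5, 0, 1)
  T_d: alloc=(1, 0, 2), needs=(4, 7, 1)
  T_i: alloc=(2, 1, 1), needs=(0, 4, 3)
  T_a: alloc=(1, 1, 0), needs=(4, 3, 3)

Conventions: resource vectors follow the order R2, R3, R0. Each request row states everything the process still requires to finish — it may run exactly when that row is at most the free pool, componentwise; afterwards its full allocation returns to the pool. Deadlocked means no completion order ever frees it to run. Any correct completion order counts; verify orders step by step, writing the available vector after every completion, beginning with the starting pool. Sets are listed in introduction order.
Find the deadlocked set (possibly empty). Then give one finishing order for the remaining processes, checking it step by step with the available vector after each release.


The deadlocked set is T_f, T_d and T_a.
Key observation: the pool after T_c, T_i is (3, 5, 4); every surviving request exceeds it in R2, so progress ends there.
The rest can finish in the order T_c, T_i. Walking it through:
  pool = (0, 3, 2)
  run T_c (needs (0, 3, 2), free (0, 3, 2)); after release of (1, 1, 1) the pool is (1, 4, 3)
  run T_i (needs (0, 4, 3), free (1, 4, 3)); after release of (2, 1, 1) the pool is (3, 5, 4)
The blocked processes can never fit:
  T_f still needs (5, 0, 1) but only (3, 5, 4) is free — short on R2
  T_d still needs (4, 7, 1) but only (3, 5, 4) is free — short on R2 and R3
  T_a still needs (4, 3, 3) but only (3, 5, 4) is free — short on R2


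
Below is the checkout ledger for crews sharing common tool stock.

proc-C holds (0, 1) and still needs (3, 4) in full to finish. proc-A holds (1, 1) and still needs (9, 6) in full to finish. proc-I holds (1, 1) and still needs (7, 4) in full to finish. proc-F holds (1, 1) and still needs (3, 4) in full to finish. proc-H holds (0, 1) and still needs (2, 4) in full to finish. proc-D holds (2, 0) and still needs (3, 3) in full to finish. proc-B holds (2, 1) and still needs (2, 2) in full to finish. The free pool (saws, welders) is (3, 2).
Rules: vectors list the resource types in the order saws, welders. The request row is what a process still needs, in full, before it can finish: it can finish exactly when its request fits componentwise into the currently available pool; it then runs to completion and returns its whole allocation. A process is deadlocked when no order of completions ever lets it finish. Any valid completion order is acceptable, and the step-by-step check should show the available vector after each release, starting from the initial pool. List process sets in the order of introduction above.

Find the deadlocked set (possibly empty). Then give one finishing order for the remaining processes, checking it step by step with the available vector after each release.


Deadlocked set: proc-C, proc-A, proc-I, proc-F and proc-H.
Key observation: the pool after proc-B, proc-D is (7, 3); every surviving request exceeds it in welders, so progress ends there.
A valid finishing order for the others: proc-B, proc-D. Step-by-step check:
  pool = (3, 2)
  proc-B: need (2, 2) fits (3, 2); releases (2, 1), pool now (5, 3)
  proc-D: need (3, 3) fits (5, 3); releases (2, 0), pool now (7, 3)
The blocked processes can never fit:
  proc-C still needs (3, 4) but only (7, 3) is free — short on welders
  proc-A still needs (9, 6) but only (7, 3) is free — short on saws and welders
  proc-I still needs (7, 4) but only (7, 3) is free — short on welders
  proc-F still needs (3, 4) but only (7, 3) is free — short on welders
  proc-H still needs (2, 4) but only (7, 3) is free — short on welders


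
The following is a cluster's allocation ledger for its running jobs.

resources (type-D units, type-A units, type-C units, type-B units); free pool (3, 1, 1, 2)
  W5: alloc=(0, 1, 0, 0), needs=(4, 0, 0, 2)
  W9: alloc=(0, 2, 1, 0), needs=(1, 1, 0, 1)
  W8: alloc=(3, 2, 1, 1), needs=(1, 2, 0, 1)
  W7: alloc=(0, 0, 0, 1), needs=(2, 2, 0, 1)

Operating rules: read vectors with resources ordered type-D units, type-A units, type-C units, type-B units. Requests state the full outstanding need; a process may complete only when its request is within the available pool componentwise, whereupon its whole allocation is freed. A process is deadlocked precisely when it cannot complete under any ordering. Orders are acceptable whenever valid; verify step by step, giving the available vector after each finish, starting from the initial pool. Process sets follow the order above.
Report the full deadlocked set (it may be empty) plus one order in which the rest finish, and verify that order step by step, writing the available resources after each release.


The deadlocked set is empty.
Key observation: starting with W9, each completion frees enough for the next — no one is permanently blocked.
A valid finishing order for the others: W9, W8, W5, W7. Walking it through:
  pool = (3, 1, 1, 2)
  W9 needs (1, 1, 0, 1) <= (3, 1, 1, 2) -> finishes; pool += (0, 2, 1, 0) = (3, 3, 2, 2)
  W8 needs (1, 2, 0, 1) <= (3, 3, 2, 2) -> finishes; pool += (3, 2, 1, 1) = (6, 5, 3, 3)
  W5 needs (4, 0, 0, 2) <= (6, 5, 3, 3) -> finishes; pool += (0, 1, 0, 0) = (6, 6, 3, 3)
  W7 needs (2, 2, 0, 1) <= (6, 6, 3, 3) -> finishes; pool += (0, 0, 0, 1) = (6, 6, 3, 4)


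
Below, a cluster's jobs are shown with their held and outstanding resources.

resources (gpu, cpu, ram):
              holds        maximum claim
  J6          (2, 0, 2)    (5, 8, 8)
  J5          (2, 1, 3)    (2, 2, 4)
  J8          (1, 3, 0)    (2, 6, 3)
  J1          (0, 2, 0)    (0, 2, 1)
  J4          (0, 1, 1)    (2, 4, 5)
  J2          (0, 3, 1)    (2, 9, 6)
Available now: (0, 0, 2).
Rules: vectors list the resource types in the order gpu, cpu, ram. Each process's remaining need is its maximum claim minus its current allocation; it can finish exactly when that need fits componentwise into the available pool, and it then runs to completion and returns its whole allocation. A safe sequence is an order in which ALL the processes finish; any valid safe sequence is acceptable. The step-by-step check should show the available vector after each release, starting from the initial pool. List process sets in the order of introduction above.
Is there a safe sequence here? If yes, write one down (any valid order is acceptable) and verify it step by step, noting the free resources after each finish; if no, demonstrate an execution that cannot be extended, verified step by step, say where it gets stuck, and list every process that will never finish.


The state is SAFE; one workable sequence: J1, J5, J8, J2, J6, J4.
Key observation: at J8 the run first touches a limit — (1, 3, 3) against (2, 3, 5), exact on a resource it actually requests.
Step-by-step check:
  pool = (0, 0, 2)
  J1 needs (0, 0, 1) <= (0, 0, 2) -> finishes; pool += (0, 2, 0) = (0, 2, 2)
  J5 needs (0, 1, 1) <= (0, 2, 2) -> finishes; pool += (2, 1, 3) = (2, 3, 5)
  J8 needs (1, 3, 3) <= (2, 3, 5) -> finishes; pool += (1, 3, 0) = (3, 6, 5)
  J2 needs (2, 6, 5) <= (3, 6, 5) -> finishes; pool += (0, 3, 1) = (3, 9, 6)
  J6 needs (3, 8, 6) <= (3, 9, 6) -> finishes; pool += (2, 0, 2) = (5, 9, 8)
  J4 needs (2, 3, 4) <= (5, 9, 8) -> finishes; pool += (0, 1, 1) = (5, 10, 9)


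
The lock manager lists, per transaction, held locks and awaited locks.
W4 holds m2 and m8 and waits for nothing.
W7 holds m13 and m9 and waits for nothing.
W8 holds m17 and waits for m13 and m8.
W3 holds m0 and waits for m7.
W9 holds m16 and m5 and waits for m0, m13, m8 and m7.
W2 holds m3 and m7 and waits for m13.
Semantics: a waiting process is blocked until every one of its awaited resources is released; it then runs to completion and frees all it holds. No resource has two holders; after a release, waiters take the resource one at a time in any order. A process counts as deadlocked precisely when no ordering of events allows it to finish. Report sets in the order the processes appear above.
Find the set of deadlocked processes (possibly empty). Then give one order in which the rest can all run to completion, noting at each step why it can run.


Nothing here is deadlocked.
Key observation: although several processes wait, no cycle exists — each chain bottoms out at a free runner.
The rest can finish in the order W4, W7, W2, W3, W8, W9.
Check, step by step:
  W4: no waits; runs immediately, freeing m2 and m8
  W7: no waits; runs immediately, freeing m13 and m9
  run W2 (all its waits — m13 — are resolved); releases m3 and m7
  run W3 (all its waits — m7 — are resolved); releases m0
  run W8 (all its waits — m13 and m8 — are resolved); releases m17
  run W9 (all its waits — m0, m13, m8 and m7 — are resolved); releases m16 and m5


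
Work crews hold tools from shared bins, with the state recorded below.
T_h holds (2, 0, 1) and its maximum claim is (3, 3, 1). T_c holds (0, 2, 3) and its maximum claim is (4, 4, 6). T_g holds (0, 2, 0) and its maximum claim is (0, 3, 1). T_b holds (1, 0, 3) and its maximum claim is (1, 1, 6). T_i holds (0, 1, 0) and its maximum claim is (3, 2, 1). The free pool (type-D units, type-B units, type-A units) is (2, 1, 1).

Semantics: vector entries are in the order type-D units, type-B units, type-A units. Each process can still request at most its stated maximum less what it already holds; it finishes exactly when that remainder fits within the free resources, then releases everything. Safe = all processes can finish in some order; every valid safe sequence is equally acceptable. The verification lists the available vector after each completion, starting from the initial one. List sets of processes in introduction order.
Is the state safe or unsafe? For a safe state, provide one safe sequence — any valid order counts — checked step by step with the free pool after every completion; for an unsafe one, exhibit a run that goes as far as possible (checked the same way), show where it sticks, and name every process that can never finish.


UNSAFE — no complete ordering exists.
Key observation: no order helps: past T_g, T_h, T_i, the free pool tops out at (4, 4, 2), below what each blocked process needs in type-A units.
Going as far as possible: T_g, T_h, T_i; after that, nothing fits. Verifying each step:
  pool = (2, 1, 1)
  run T_g (needs (0, 1, 1), free (2, 1, 1)); after release of (0, 2, 0) the pool is (2, 3, 1)
  run T_h (needs (1, 3, 0), free (2, 3, 1)); after release of (2, 0, 1) the pool is (4, 3, 2)
  run T_i (needs (3, 1, 1), free (4, 3, 2)); after release of (0, 1, 0) the pool is (4, 4, 2)
  T_c still needs (4, 2, 3) but only (4, 4, 2) is free — short on type-A units
  T_b still needs (0, 1, 3) but only (4, 4, 2) is free — short on type-A units
Processes that can never finish: T_c and T_b.


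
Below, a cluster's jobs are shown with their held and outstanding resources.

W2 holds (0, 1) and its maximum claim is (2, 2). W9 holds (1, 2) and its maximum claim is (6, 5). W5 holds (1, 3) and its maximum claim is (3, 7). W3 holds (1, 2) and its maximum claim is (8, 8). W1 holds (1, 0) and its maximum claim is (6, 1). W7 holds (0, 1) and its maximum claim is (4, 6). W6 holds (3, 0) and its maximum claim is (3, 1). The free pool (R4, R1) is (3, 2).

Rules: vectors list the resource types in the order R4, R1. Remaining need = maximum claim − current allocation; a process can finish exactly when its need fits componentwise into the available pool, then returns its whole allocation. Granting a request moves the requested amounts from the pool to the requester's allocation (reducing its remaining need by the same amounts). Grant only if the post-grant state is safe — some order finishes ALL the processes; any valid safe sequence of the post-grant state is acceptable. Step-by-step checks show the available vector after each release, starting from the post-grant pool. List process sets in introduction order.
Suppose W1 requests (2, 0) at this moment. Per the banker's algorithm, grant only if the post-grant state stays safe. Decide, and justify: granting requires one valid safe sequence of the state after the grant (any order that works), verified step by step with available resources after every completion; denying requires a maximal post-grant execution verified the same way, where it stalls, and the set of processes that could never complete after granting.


GRANT — the state after the grant stays safe, e.g. via W6, W2, W1, W9, W5, W3, W7.
Key observation: granting shrinks the pool to (1, 2), yet W6 still fits and the chain goes through.
Step-by-step check of the post-grant state:
  pool = (1, 2)
  run W6 (needs (0, 1), free (1, 2)); after release of (3, 0) the pool is (4, 2)
  run W2 (needs (2, 1), free (4, 2)); after release of (0, 1) the pool is (4, 3)
  run W1 (needs (3, 1), free (4, 3)); after release of (3, 0) the pool is (7, 3)
  run W9 (needs (5, 3), free (7, 3)); after release of (1, 2) the pool is (8, 5)
  run W5 (needs (2, 4), free (8, 5)); after release of (1, 3) the pool is (9, 8)
  run W3 (needs (7, 6), free (9, 8)); after release of (1, 2) the pool is (10, 10)
  run W7 (needs (4, 5), free (10, 10)); after release of (0, 1) the pool is (10, 11)


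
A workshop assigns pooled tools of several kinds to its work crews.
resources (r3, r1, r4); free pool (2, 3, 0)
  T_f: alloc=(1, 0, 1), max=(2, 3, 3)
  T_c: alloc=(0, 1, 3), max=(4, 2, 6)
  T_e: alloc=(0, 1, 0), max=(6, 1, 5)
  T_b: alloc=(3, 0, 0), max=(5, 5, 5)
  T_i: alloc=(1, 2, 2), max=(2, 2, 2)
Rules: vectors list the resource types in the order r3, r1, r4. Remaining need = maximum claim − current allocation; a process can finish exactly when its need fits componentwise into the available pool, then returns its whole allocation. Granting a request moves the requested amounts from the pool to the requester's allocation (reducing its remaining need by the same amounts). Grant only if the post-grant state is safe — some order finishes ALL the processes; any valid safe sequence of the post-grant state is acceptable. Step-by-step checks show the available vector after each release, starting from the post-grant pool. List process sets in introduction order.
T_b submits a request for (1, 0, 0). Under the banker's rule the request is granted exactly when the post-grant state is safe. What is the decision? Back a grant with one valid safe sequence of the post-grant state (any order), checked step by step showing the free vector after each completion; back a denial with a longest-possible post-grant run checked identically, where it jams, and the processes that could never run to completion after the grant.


DENY: after the grant no complete ordering would exist.
Key observation: after T_i, T_f the pool peaks at (3, 5, 3), and each blocked process is short somewhere: T_c on r3; T_e on r3, r4; T_b on r4.
Pretend the grant happened; the run T_i, T_f goes as far as possible. Step-by-step check:
  pool = (1, 3, 0)
  T_i needs (1, 0, 0) <= (1, 3, 0) -> finishes; pool += (1, 2, 2) = (2, 5, 2)
  T_f needs (1, 3, 2) <= (2, 5, 2) -> finishes; pool += (1, 0, 1) = (3, 5, 3)
  blocked: T_c wants (4, 1, 3), pool (3, 5, 3) — not enough r3
  blocked: T_e wants (6, 0, 5), pool (3, 5, 3) — not enough r3 and r4
  blocked: T_b wants (1, 5, 5), pool (3, 5, 3) — not enough r4
Post-grant, the permanently blocked set is T_c, T_e and T_b.


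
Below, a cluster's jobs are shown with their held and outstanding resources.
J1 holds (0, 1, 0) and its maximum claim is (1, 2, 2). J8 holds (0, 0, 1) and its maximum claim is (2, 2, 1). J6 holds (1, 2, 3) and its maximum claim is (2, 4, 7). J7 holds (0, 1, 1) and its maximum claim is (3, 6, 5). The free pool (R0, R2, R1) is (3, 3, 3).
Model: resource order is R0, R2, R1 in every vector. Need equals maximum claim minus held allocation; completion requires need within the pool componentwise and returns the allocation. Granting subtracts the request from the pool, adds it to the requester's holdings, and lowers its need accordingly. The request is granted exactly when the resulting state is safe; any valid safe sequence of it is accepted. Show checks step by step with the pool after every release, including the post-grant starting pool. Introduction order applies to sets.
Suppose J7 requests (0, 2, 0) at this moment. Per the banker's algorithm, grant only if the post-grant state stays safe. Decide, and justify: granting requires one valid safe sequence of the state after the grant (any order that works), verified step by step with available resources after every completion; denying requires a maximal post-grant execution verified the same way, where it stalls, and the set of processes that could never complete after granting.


GRANT — the state after the grant stays safe, e.g. via J1, J8, J6, J7.
Key observation: post-grant, (3, 1, 3) remains, and an order beginning with J1 completes everyone.
Check on the post-grant state, step by step:
  pool = (3, 1, 3)
  run J1 (needs (1, 1, 2), free (3, 1, 3)); after release of (0, 1, 0) the pool is (3, 2, 3)
  run J8 (needs (2, 2, 0), free (3, 2, 3)); after release of (0, 0, 1) the pool is (3, 2, 4)
  run J6 (needs (1, 2, 4), free (3, 2, 4)); after release of (1, 2, 3) the pool is (4, 4, 7)
  run J7 (needs (3, 3, 4), free (4, 4, 7)); after release of (0, 3, 1) the pool is (4, 7, 8)


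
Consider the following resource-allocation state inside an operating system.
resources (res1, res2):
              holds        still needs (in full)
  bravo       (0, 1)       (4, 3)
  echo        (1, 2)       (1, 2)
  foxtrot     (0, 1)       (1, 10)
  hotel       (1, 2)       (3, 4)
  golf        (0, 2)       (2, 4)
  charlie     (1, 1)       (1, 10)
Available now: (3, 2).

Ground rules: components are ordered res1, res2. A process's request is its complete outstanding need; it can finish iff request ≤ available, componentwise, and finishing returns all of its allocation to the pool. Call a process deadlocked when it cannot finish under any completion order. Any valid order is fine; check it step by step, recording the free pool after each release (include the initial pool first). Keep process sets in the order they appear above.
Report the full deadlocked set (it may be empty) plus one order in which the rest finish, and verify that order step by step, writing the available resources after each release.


Deadlocked: foxtrot and charlie.
Key observation: even finishing echo, hotel, golf, bravo leaves just (5, 9) free — too little res2 for any of the remaining processes.
One completion order for the rest: echo, hotel, golf, bravo. Verifying each step:
  pool = (3, 2)
  echo: need (1, 2) fits (3, 2); releases (1, 2), pool now (4, 4)
  hotel: need (3, 4) fits (4, 4); releases (1, 2), pool now (5, 6)
  golf: need (2, 4) fits (5, 6); releases (0, 2), pool now (5, 8)
  bravo: need (4, 3) fits (5, 8); releases (0, 1), pool now (5, 9)
The stuck group stays short no matter what:
  foxtrot cannot run: need (1, 10) vs free (5, 9) (insufficient res2)
  charlie cannot run: need (1, 10) vs free (5, 9) (insufficient res2)


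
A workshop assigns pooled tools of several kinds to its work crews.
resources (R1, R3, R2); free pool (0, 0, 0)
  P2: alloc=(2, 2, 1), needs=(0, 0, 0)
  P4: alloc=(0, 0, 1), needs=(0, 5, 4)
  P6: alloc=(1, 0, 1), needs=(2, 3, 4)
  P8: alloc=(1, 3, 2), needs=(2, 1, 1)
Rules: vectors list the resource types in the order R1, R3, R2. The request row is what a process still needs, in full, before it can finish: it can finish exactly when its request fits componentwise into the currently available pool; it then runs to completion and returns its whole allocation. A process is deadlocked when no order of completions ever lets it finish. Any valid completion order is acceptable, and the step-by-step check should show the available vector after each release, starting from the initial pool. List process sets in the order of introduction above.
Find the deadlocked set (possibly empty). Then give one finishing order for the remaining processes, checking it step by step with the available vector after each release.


The deadlocked set is P4 and P6.
Key observation: R2 is the bottleneck — with P2, P8 done the pool holds (3, 5, 3), short of every remaining need.
A valid finishing order for the others: P2, P8. Verifying each step:
  pool = (0, 0, 0)
  P2: need (0, 0, 0) fits (0, 0, 0); releases (2, 2, 1), pool now (2, 2, 1)
  P8: need (2, 1, 1) fits (2, 2, 1); releases (1, 3, 2), pool now (3, 5, 3)
The blocked processes can never fit:
  P4 still needs (0, 5, 4) but only (3, 5, 3) is free — short on R2
  P6 still needs (2, 3, 4) but only (3, 5, 3) is free — short on R2


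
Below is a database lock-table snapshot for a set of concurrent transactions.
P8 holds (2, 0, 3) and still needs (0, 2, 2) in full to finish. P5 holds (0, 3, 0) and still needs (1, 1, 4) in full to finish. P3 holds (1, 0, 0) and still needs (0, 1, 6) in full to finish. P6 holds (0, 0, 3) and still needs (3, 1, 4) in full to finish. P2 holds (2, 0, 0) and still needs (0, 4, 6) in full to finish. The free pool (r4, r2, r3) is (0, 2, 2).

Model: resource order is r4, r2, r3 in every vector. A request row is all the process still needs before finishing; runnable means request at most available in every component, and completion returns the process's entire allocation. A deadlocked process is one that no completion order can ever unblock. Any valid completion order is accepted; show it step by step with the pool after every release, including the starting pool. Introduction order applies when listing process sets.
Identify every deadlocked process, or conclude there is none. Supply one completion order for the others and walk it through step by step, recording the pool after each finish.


Deadlocked set: P3, P6 and P2.
Key observation: after P8, P5 the pool peaks at (2, 5, 5), and each blocked process is short somewhere: P3 on r3; P6 on r4; P2 on r3.
One completion order for the rest: P8, P5. Step-by-step check:
  pool = (0, 2, 2)
  P8 needs (0, 2, 2) <= (0, 2, 2) -> finishes; pool += (2, 0, 3) = (2, 2, 5)
  P5 needs (1, 1, 4) <= (2, 2, 5) -> finishes; pool += (0, 3, 0) = (2, 5, 5)
The blocked processes can never fit:
  P3 still needs (0, 1, 6) but only (2, 5, 5) is free — short on r3
  P6 still needs (3, 1, 4) but only (2, 5, 5) is free — short on r4
  P2 still needs (0, 4, 6) but only (2, 5, 5) is free — short on r3


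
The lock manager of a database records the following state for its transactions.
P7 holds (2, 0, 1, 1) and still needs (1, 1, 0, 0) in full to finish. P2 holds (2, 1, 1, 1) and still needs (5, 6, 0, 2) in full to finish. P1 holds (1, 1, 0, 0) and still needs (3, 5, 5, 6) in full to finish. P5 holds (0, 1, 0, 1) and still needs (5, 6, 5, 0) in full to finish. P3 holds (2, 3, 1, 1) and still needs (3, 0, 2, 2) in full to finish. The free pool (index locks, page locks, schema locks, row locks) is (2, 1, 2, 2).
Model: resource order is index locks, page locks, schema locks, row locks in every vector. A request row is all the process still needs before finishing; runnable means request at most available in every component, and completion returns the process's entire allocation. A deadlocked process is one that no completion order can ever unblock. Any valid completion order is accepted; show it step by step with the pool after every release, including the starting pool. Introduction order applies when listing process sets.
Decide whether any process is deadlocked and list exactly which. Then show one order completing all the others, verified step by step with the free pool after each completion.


Deadlocked set: P2, P1 and P5.
Key observation: after P7, P3 complete, (6, 4, 4, 4) is the best the pool ever gets, yet each leftover process wants more page locks.
The rest can finish in the order P7, P3. Walking it through:
  pool = (2, 1, 2, 2)
  P7: need (1, 1, 0, 0) fits (2, 1, 2, 2); releases (2, 0, 1, 1), pool now (4, 1, 3, 3)
  P3: need (3, 0, 2, 2) fits (4, 1, 3, 3); releases (2, 3, 1, 1), pool now (6, 4, 4, 4)
The stuck group stays short no matter what:
  P2 cannot run: need (5, 6, 0, 2) vs free (6, 4, 4, 4) (insufficient page locks)
  P1 cannot run: need (3, 5, 5, 6) vs free (6, 4, 4, 4) (insufficient page locks, schema locks and row locks)
  P5 cannot run: need (5, 6, 5, 0) vs free (6, 4, 4, 4) (insufficient page locks and schema locks)


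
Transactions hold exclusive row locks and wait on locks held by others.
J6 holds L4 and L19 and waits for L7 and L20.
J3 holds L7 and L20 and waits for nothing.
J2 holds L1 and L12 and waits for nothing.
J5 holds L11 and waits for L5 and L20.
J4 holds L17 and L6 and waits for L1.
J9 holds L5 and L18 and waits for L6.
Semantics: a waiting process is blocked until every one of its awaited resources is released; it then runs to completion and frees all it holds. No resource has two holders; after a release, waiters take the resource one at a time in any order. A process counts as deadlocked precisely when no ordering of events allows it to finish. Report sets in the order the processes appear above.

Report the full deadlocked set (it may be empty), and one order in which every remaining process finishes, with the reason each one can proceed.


The deadlocked set is empty.
Key observation: there is no circular wait here — follow any chain and it reaches a process that is free to run now.
A valid finishing order for the others: J2, J3, J4, J9, J5, J6.
Check, step by step:
  J2: no waits; runs immediately, freeing L1 and L12
  J3: no waits; runs immediately, freeing L7 and L20
  J4 waits on L1 — all released -> runs and releases L17 and L6
  J9 waits on L6 — all released -> runs and releases L5 and L18
  J5 waits on L5 and L20 — all released -> runs and releases L11
  J6 waits on L7 and L20 — all released -> runs and releases L4 and L19


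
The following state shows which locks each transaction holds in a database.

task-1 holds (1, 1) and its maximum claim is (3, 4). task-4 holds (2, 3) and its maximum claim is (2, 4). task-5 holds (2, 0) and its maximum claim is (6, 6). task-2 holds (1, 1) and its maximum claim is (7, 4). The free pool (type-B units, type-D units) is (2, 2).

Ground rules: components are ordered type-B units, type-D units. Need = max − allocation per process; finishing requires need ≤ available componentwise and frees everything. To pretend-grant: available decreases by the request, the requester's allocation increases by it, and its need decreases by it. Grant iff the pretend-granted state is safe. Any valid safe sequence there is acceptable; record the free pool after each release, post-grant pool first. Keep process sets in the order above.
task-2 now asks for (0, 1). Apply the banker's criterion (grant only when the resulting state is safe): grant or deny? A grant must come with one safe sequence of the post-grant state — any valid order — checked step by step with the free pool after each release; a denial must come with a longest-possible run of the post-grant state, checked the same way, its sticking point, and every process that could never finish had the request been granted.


DENY: after the grant no complete ordering would exist.
Key observation: after task-4, task-1 the pool peaks at (5, 5), and each blocked process is short somewhere: task-5 on type-D units; task-2 on type-B units.
After a pretend grant, a maximal execution: task-4, task-1 — then nothing else fits. Verifying each step:
  pool = (2, 1)
  task-4: need (0, 1) fits (2, 1); releases (2, 3), pool now (4, 4)
  task-1: need (2, 3) fits (4, 4); releases (1, 1), pool now (5, 5)
  task-5 cannot run: need (4, 6) vs free (5, 5) (insufficient type-D units)
  task-2 cannot run: need (6, 2) vs free (5, 5) (insufficient type-B units)
Post-grant, the permanently blocked set is task-5 and task-2.


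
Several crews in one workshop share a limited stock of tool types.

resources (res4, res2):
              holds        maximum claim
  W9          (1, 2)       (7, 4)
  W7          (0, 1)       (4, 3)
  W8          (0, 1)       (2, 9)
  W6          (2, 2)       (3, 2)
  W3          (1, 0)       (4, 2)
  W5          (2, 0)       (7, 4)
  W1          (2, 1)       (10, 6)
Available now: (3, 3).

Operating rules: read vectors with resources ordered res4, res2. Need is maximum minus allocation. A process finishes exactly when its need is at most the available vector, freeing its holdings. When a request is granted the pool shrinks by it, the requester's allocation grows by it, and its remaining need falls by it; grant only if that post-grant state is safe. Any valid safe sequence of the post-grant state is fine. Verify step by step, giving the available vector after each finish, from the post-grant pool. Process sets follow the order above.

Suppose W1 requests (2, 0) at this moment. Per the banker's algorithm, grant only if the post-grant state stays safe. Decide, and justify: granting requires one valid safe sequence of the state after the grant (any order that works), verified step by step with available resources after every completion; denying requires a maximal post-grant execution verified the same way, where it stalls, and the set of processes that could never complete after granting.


DENY — the pretend-granted state is unsafe.
Key observation: after W6, W3, W7 the pool peaks at (4, 6), and each blocked process is short somewhere: W9 on res4; W8 on res2; W5 on res4; W1 on res4.
On the post-grant state, W6, W3, W7 is a maximal run — nothing extends it. Check, step by step:
  pool = (1, 3)
  run W6 (needs (1, 0), free (1, 3)); after release of (2, 2) the pool is (3, 5)
  run W3 (needs (3, 2), free (3, 5)); after release of (1, 0) the pool is (4, 5)
  run W7 (needs (4, 2), free (4, 5)); after release of (0, 1) the pool is (4, 6)
  W9 cannot run: need (6, 2) vs free (4, 6) (insufficient res4)
  W8 cannot run: need (2, 8) vs free (4, 6) (insufficient res2)
  W5 cannot run: need (5, 4) vs free (4, 6) (insufficient res4)
  W1 cannot run: need (6, 5) vs free (4, 6) (insufficient res4)
Processes that could never finish after the grant: W9, W8, W5 and W1.


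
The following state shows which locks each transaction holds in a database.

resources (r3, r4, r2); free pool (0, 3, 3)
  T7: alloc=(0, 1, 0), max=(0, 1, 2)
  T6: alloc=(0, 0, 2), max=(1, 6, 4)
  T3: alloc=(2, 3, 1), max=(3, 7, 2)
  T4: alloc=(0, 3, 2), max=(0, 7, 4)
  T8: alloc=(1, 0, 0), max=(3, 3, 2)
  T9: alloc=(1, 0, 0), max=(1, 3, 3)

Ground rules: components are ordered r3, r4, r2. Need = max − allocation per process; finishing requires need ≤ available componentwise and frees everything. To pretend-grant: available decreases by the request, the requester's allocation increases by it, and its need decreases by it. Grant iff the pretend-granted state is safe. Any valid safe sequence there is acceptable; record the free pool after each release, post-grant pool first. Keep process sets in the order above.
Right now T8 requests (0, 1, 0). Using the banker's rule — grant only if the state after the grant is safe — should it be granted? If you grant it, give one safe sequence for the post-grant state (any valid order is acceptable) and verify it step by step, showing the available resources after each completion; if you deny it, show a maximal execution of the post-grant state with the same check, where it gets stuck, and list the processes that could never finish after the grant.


DENY — the pretend-granted state is unsafe.
Key observation: after T7, T9 the pool peaks at (1, 3, 3), and each blocked process is short somewhere: T6 on r4; T3 on r4; T4 on r4; T8 on r3.
After a pretend grant, a maximal execution: T7, T9 — then nothing else fits. Check, step by step:
  pool = (0, 2, 3)
  run T7 (needs (0, 0, 2), free (0, 2, 3)); after release of (0, 1, 0) the pool is (0, 3, 3)
  run T9 (needs (0, 3, 3), free (0, 3, 3)); after release of (1, 0, 0) the pool is (1, 3, 3)
  blocked: T6 wants (1, 6, 2), pool (1, 3, 3) — not enough r4
  blocked: T3 wants (1, 4, 1), pool (1, 3, 3) — not enough r4
  blocked: T4 wants (0, 4, 2), pool (1, 3, 3) — not enough r4
  blocked: T8 wants (2, 2, 2), pool (1, 3, 3) — not enough r3
Processes that could never finish after the grant: T6, T3, T4 and T8.
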